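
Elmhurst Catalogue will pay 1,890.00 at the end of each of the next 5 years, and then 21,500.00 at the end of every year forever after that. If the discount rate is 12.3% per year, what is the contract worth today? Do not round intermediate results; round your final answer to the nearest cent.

104629.31

PV of 5-year annuity: 1,890.00 × [1 − (1+0.123)^−5] / 0.123 = 6762.69541
Perpetuity value at year 5: 21,500.00 / 0.123 = 174796.74797
PV of perpetuity: 174796.74797 / (1+0.123)^5 = 97866.61498
Total PV = 6762.69541 + 97866.61498 = 104629.31039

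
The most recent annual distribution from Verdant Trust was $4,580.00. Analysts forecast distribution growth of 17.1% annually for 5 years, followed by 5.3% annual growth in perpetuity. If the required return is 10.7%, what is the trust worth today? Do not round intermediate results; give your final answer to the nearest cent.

$145481.14

D_1 = 5363.18000
D_2 = 6280.28378
D_3 = 7354.21231
D_4 = 8611.78261
D_5 = 10084.39744
Terminal value at year 5: TV = D_5×(1+g_2)/(r−g_2) = 10618.87050/0.054 = 196645.75003
P_0 = D_1/(1+r)^1 + D_2/(1+r)^2 + D_3/(1+r)^3 + D_4/(1+r)^4 + D_5/(1+r)^5 + TV/(1+r)^5
    = 4844.78771 + 5124.88384 + 5421.17342 + 5734.59266 + 6066.13190 + 118289.57198 = 145481.14152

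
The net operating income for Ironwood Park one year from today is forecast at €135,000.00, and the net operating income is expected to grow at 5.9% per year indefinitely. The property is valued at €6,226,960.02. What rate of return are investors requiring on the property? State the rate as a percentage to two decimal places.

8.07%

P = D₁/(r − g) ⇒ r = D₁/P + g = €135,000.0000/€6,226,960.02 + 0.059 = 0.021680 + 0.059 = 0.080680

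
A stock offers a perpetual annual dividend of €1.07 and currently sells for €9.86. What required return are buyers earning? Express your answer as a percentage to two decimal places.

P = C/r ⇒ r = C/P = €1.07/€9.86 = 0.108519

10.85%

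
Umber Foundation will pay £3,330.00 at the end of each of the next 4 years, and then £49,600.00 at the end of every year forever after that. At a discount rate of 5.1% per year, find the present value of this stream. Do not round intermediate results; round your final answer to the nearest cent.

£808858.30

PV of 4-year annuity: £3,330.00 × [1 − (1+0.051)^−4] / 0.051 = 11780.63776
Perpetuity value at year 4: £49,600.00 / 0.051 = 972549.01961
PV of perpetuity: 972549.01961 / (1+0.051)^4 = 797077.65838
Total PV = 11780.63776 + 797077.65838 = 808858.29614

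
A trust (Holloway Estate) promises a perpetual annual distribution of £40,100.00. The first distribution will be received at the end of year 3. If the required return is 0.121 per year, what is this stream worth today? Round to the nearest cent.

Value at end of year 2: C / r = £40,100.00 / 0.121 = £331,404.9587
Discount to today: PV = £331,404.9587 / (1 + 0.121)^2 = £331,404.9587 / 1.256641 = £263,722.86

£263722.86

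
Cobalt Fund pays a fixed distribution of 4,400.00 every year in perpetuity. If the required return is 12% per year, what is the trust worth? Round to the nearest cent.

36666.67

Level perpetuity: PV = C / r = 4,400.00 / 0.12 = 36,666.67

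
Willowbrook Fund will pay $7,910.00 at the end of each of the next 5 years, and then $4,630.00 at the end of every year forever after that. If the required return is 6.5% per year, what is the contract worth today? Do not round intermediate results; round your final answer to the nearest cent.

$84861.40

PV of 5-year annuity: $7,910.00 × [1 − (1+0.065)^−5] / 0.065 = 32871.42436
Perpetuity value at year 5: $4,630.00 / 0.065 = 71230.76923
PV of perpetuity: 71230.76923 / (1+0.065)^5 = 51989.97343
Total PV = 32871.42436 + 51989.97343 = 84861.39779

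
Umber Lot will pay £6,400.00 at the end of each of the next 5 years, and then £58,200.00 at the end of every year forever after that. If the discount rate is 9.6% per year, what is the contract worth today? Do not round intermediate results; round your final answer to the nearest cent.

PV of 5-year annuity: £6,400.00 × [1 − (1+0.096)^−5] / 0.096 = 24510.99918
Perpetuity value at year 5: £58,200.00 / 0.096 = 606250.00000
PV of perpetuity: 606250.00000 / (1+0.096)^5 = 383353.10117
Total PV = 24510.99918 + 383353.10117 = 407864.10035

£407864.10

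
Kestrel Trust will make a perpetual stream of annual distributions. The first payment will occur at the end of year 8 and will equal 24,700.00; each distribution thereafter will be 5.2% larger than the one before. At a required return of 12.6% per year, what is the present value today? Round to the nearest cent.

145444.23

Value at end of year 7: C₁ / (r − g) = 24,700.00 / (0.126 − 0.052) = 333,783.7838
Discount to today: PV = 333,783.7838 / (1 + 0.126)^7 = 333,783.7838 / 2.294926 = 145,444.23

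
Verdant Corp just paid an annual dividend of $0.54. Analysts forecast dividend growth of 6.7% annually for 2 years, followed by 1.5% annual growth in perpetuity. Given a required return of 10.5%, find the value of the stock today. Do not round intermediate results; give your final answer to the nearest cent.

D_1 = 0.57618
D_2 = 0.61478
Terminal value at year 2: TV = D_2×(1+g_2)/(r−g_2) = 0.62401/0.09 = 6.93340
P_0 = D_1/(1+r)^1 + D_2/(1+r)^2 + TV/(1+r)^2
    = 0.52143 + 0.50350 + 5.67834 = 6.70327

$6.70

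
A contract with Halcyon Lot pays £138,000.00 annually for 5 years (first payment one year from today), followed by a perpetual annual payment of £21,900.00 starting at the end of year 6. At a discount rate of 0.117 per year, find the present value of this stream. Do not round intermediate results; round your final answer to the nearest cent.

PV of 5-year annuity: £138,000.00 × [1 − (1+0.117)^−5] / 0.117 = 501178.52368
Perpetuity value at year 5: £21,900.00 / 0.117 = 187179.48718
PV of perpetuity: 187179.48718 / (1+0.117)^5 = 107644.63451
Total PV = 501178.52368 + 107644.63451 = 608823.15819

£608823.16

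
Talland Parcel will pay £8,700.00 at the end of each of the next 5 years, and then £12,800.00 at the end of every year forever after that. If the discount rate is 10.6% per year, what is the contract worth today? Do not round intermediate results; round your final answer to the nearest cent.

£105447.82

PV of 5-year annuity: £8,700.00 × [1 − (1+0.106)^−5] / 0.106 = 32480.48792
Perpetuity value at year 5: £12,800.00 / 0.106 = 120754.71698
PV of perpetuity: 120754.71698 / (1+0.106)^5 = 72967.33245
Total PV = 32480.48792 + 72967.33245 = 105447.82037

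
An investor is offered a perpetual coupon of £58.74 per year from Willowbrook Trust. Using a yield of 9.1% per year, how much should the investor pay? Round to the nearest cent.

£645.49

Level perpetuity: PV = C / r = £58.74 / 0.091 = £645.49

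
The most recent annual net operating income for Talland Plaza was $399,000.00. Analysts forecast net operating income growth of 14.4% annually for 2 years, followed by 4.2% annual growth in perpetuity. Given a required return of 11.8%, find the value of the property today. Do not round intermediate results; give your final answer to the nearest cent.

$6553953.49

D_1 = 456456.00000
D_2 = 522185.66400
Terminal value at year 2: TV = D_2×(1+g_2)/(r−g_2) = 544117.46189/0.076 = 7159440.28800
P_0 = D_1/(1+r)^1 + D_2/(1+r)^2 + TV/(1+r)^2
    = 408279.06977 + 417773.93186 + 5727900.48675 = 6553953.48837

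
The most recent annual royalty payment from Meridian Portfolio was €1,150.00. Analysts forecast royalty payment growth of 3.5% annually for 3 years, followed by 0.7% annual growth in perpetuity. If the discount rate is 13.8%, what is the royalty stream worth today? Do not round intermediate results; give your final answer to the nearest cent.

€9512.75

D_1 = 1190.25000
D_2 = 1231.90875
D_3 = 1275.02556
Terminal value at year 3: TV = D_3×(1+g_2)/(r−g_2) = 1283.95074/0.131 = 9801.15065
P_0 = D_1/(1+r)^1 + D_2/(1+r)^2 + D_3/(1+r)^3 + TV/(1+r)^3
    = 1045.91388 + 951.24857 + 865.15138 + 6650.43845 = 9512.75228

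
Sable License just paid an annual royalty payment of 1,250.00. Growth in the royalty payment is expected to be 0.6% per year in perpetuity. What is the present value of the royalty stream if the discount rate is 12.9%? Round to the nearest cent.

10223.58

D₁ = D₀ × (1 + g) = 1,250.00 × 1.006 = 1,257.5000
Growing perpetuity: P = D₁ / (r − g) = 1,257.5000 / (0.129 − 0.006) = 10,223.58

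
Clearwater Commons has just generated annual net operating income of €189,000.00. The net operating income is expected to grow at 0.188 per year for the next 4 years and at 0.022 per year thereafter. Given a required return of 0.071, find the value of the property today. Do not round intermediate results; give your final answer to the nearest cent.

D_1 = 224532.00000
D_2 = 266744.01600
D_3 = 316891.89101
D_4 = 376467.56652
Terminal value at year 4: TV = D_4×(1+g_2)/(r−g_2) = 384749.85298/0.049 = 7852037.81594
P_0 = D_1/(1+r)^1 + D_2/(1+r)^2 + D_3/(1+r)^3 + D_4/(1+r)^4 + TV/(1+r)^4
    = 209647.05882 + 232549.67870 + 257954.26544 + 286134.14318 + 5967940.70063 = 6954225.84677

€6954225.85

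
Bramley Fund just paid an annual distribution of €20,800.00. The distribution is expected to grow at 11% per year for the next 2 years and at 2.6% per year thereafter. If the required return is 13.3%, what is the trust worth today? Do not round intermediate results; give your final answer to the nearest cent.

€231773.19

D_1 = 23088.00000
D_2 = 25627.68000
Terminal value at year 2: TV = D_2×(1+g_2)/(r−g_2) = 26293.99968/0.107 = 245738.31477
P_0 = D_1/(1+r)^1 + D_2/(1+r)^2 + TV/(1+r)^2
    = 20377.75816 + 19964.08787 + 191431.34729 = 231773.19333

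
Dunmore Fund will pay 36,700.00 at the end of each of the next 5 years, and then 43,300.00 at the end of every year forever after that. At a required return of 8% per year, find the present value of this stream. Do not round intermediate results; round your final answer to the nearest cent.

514898.11

PV of 5-year annuity: 36,700.00 × [1 − (1+0.08)^−5] / 0.08 = 146532.45836
Perpetuity value at year 5: 43,300.00 / 0.08 = 541250.00000
PV of perpetuity: 541250.00000 / (1+0.08)^5 = 368365.65539
Total PV = 146532.45836 + 368365.65539 = 514898.11376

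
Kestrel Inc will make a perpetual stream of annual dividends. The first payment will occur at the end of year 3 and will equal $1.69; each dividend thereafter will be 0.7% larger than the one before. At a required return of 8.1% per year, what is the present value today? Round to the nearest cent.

$19.54

Value at end of year 2: C₁ / (r − g) = $1.69 / (0.081 − 0.007) = $22.8378
Discount to today: PV = $22.8378 / (1 + 0.081)^2 = $22.8378 / 1.168561 = $19.54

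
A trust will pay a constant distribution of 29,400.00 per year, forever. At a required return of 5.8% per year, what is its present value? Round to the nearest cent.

Level perpetuity: PV = C / r = 29,400.00 / 0.058 = 506,896.55

506896.55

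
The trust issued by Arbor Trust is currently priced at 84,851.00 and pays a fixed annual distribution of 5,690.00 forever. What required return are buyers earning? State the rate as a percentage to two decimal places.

6.71%

P = C/r ⇒ r = C/P = 5,690.00/84,851.00 = 0.067059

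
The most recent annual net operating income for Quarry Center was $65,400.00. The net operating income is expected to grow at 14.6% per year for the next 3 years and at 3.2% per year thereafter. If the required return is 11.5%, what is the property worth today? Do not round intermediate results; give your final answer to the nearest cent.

D_1 = 74948.40000
D_2 = 85890.86640
D_3 = 98430.93289
Terminal value at year 3: TV = D_3×(1+g_2)/(r−g_2) = 101580.72275/0.083 = 1223864.12948
P_0 = D_1/(1+r)^1 + D_2/(1+r)^2 + D_3/(1+r)^3 + TV/(1+r)^3
    = 67218.29596 + 69087.14545 + 71007.95398 + 882894.07836 = 1090207.47375

$1090207.47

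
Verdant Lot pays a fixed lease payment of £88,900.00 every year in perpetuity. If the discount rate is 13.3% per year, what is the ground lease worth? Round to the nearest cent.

Level perpetuity: PV = C / r = £88,900.00 / 0.133 = £668,421.05

£668421.05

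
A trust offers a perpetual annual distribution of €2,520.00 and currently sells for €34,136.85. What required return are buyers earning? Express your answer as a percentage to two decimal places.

7.38%

P = C/r ⇒ r = C/P = €2,520.00/€34,136.85 = 0.073821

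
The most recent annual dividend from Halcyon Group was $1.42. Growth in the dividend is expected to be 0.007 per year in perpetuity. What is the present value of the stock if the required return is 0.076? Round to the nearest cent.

D₁ = D₀ × (1 + g) = $1.42 × 1.007 = $1.4299
Growing perpetuity: P = D₁ / (r − g) = $1.4299 / (0.076 − 0.007) = $20.72

$20.72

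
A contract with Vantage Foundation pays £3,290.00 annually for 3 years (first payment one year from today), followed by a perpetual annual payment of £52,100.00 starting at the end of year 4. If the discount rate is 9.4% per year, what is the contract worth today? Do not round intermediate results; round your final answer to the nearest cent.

£431578.34

PV of 3-year annuity: £3,290.00 × [1 − (1+0.094)^−3] / 0.094 = 8268.94630
Perpetuity value at year 3: £52,100.00 / 0.094 = 554255.31915
PV of perpetuity: 554255.31915 / (1+0.094)^3 = 423309.39141
Total PV = 8268.94630 + 423309.39141 = 431578.33772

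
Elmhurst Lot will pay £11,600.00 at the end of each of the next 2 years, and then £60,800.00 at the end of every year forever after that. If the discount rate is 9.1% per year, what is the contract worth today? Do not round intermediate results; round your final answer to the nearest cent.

£581700.85

PV of 2-year annuity: £11,600.00 × [1 − (1+0.091)^−2] / 0.091 = 20378.04518
Perpetuity value at year 2: £60,800.00 / 0.091 = 668131.86813
PV of perpetuity: 668131.86813 / (1+0.091)^2 = 561322.80372
Total PV = 20378.04518 + 561322.80372 = 581700.84890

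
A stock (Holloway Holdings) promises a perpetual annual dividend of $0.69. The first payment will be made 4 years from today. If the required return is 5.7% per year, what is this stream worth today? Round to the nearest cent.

Value at end of year 3: C / r = $0.69 / 0.057 = $12.1053
Discount to today: PV = $12.1053 / (1 + 0.057)^3 = $12.1053 / 1.180932 = $10.25

$10.25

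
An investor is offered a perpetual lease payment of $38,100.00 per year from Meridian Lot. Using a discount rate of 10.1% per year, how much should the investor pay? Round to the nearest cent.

$377227.72

Level perpetuity: PV = C / r = $38,100.00 / 0.101 = $377,227.72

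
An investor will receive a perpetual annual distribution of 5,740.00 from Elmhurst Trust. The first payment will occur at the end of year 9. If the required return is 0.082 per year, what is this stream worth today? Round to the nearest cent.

Value at end of year 8: C / r = 5,740.00 / 0.082 = 70,000.0000
Discount to today: PV = 70,000.0000 / (1 + 0.082)^8 = 70,000.0000 / 1.878530 = 37,263.18

37263.18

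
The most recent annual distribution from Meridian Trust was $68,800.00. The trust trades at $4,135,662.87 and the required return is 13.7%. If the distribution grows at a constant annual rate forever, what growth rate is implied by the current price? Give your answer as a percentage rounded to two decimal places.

11.84%

P = D₀(1+g)/(r−g) ⇒ P(r−g) = D₀(1+g) ⇒ g(P+D₀) = P·r − D₀
g = (P·r − D₀)/(P + D₀) = ($4,135,662.87×0.137 − $68,800.00) / ($4,135,662.87 + $68,800.00) = 0.118395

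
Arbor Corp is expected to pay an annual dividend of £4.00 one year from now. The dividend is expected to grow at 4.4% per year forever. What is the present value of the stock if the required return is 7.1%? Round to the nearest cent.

Growing perpetuity: P = D₁ / (r − g) = £4.0000 / (0.071 − 0.044) = £148.15

£148.15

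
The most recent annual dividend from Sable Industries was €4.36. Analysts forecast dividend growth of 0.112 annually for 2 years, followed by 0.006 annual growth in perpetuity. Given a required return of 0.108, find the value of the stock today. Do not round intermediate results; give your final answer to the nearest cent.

€52.08

D_1 = 4.84832
D_2 = 5.39133
Terminal value at year 2: TV = D_2×(1+g_2)/(r−g_2) = 5.42368/0.102 = 53.17333
P_0 = D_1/(1+r)^1 + D_2/(1+r)^2 + TV/(1+r)^2
    = 4.37574 + 4.39154 + 43.31261 = 52.07989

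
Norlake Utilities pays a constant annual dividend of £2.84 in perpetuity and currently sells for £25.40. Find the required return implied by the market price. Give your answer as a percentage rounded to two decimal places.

P = C/r ⇒ r = C/P = £2.84/£25.40 = 0.111811

11.18%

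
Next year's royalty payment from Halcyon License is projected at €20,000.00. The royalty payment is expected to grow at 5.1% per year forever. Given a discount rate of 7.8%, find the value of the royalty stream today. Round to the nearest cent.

Growing perpetuity: P = D₁ / (r − g) = €20,000.0000 / (0.078 − 0.051) = €740,740.74

€740740.74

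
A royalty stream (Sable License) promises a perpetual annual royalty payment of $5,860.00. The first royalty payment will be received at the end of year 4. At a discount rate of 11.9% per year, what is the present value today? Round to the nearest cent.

$35144.74

Value at end of year 3: C / r = $5,860.00 / 0.119 = $49,243.6975
Discount to today: PV = $49,243.6975 / (1 + 0.119)^3 = $49,243.6975 / 1.401168 = $35,144.74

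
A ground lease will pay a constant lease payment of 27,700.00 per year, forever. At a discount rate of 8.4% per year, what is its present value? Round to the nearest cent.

Level perpetuity: PV = C / r = 27,700.00 / 0.084 = 329,761.90

329761.90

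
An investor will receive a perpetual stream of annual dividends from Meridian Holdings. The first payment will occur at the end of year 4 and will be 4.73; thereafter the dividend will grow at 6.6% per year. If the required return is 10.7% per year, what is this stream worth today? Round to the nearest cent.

Value at end of year 3: C₁ / (r − g) = 4.73 / (0.107 − 0.066) = 115.3659
Discount to today: PV = 115.3659 / (1 + 0.107)^3 = 115.3659 / 1.356572 = 85.04

85.04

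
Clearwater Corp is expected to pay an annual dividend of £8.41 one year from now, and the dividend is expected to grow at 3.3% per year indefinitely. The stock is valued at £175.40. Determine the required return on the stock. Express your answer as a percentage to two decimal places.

8.09%

P = D₁/(r − g) ⇒ r = D₁/P + g = £8.4100/£175.40 + 0.033 = 0.047948 + 0.033 = 0.080948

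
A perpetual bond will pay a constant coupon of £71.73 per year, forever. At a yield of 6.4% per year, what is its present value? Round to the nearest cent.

£1120.78

Level perpetuity: PV = C / r = £71.73 / 0.064 = £1,120.78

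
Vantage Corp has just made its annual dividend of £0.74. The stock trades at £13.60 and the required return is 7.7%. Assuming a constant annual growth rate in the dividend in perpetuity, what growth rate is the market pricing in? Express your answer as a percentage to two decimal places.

2.14%

P = D₀(1+g)/(r−g) ⇒ P(r−g) = D₀(1+g) ⇒ g(P+D₀) = P·r − D₀
g = (P·r − D₀)/(P + D₀) = (£13.60×0.077 − £0.74) / (£13.60 + £0.74) = 0.021423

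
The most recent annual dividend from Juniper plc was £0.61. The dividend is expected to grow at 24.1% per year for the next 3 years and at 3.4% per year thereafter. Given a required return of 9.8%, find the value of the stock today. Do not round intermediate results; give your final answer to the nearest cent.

D_1 = 0.75701
D_2 = 0.93945
D_3 = 1.16586
Terminal value at year 3: TV = D_3×(1+g_2)/(r−g_2) = 1.20550/0.064 = 18.83587
P_0 = D_1/(1+r)^1 + D_2/(1+r)^2 + D_3/(1+r)^3 + TV/(1+r)^3
    = 0.68944 + 0.77924 + 0.88072 + 14.22914 = 16.57854

£16.58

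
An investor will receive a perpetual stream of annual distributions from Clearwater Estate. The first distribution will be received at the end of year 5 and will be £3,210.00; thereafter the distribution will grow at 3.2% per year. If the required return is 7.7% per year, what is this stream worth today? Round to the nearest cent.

Value at end of year 4: C₁ / (r − g) = £3,210.00 / (0.077 − 0.032) = £71,333.3333
Discount to today: PV = £71,333.3333 / (1 + 0.077)^4 = £71,333.3333 / 1.345435 = £53,018.78

£53018.78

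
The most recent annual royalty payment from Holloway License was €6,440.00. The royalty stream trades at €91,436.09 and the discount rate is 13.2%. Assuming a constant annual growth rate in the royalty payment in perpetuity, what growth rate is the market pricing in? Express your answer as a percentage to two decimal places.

5.75%

P = D₀(1+g)/(r−g) ⇒ P(r−g) = D₀(1+g) ⇒ g(P+D₀) = P·r − D₀
g = (P·r − D₀)/(P + D₀) = (€91,436.09×0.132 − €6,440.00) / (€91,436.09 + €6,440.00) = 0.057517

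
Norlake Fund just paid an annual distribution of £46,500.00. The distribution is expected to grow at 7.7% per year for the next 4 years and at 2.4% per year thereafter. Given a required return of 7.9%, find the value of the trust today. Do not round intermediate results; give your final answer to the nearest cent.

£1044484.09

D_1 = 50080.50000
D_2 = 53936.69850
D_3 = 58089.82428
D_4 = 62562.74075
Terminal value at year 4: TV = D_4×(1+g_2)/(r−g_2) = 64064.24653/0.055 = 1164804.48241
P_0 = D_1/(1+r)^1 + D_2/(1+r)^2 + D_3/(1+r)^3 + D_4/(1+r)^4 + TV/(1+r)^4
    = 46413.80908 + 46327.77793 + 46241.90623 + 46156.19371 + 859344.40654 = 1044484.09349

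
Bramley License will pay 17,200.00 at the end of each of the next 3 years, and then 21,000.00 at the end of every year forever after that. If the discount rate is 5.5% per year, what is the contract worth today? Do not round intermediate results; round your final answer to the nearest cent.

PV of 3-year annuity: 17,200.00 × [1 − (1+0.055)^−3] / 0.055 = 46404.45411
Perpetuity value at year 3: 21,000.00 / 0.055 = 381818.18182
PV of perpetuity: 381818.18182 / (1+0.055)^3 = 325161.58087
Total PV = 46404.45411 + 325161.58087 = 371566.03498

371566.03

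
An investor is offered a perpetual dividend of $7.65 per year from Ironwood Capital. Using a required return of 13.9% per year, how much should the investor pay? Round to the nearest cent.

$55.04

Level perpetuity: PV = C / r = $7.65 / 0.139 = $55.04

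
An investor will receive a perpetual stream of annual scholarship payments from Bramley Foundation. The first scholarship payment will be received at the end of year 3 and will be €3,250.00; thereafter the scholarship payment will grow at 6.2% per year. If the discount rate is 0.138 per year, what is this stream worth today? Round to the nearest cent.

€33020.62

Value at end of year 2: C₁ / (r − g) = €3,250.00 / (0.138 − 0.062) = €42,763.1579
Discount to today: PV = €42,763.1579 / (1 + 0.138)^2 = €42,763.1579 / 1.295044 = €33,020.62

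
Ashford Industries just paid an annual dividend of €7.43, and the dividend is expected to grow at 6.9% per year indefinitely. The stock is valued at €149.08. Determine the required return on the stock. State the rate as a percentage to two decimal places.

D₁ = €7.43 × 1.069 = €7.9427
P = D₁/(r − g) ⇒ r = D₁/P + g = €7.9427/€149.08 + 0.069 = 0.053278 + 0.069 = 0.122278

12.23%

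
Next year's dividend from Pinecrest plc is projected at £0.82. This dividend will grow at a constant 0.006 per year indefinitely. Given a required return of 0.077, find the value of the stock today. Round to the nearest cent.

£11.55

Growing perpetuity: P = D₁ / (r − g) = £0.8200 / (0.077 − 0.006) = £11.55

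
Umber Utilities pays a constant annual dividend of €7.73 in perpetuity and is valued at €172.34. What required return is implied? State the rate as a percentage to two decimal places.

P = C/r ⇒ r = C/P = €7.73/€172.34 = 0.044853

4.49%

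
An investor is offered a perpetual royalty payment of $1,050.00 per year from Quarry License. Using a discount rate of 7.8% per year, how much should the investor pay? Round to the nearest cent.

Level perpetuity: PV = C / r = $1,050.00 / 0.078 = $13,461.54

$13461.54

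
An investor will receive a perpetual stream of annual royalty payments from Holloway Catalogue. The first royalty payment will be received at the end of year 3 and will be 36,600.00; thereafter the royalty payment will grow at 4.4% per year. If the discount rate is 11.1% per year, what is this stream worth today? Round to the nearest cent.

442566.12

Value at end of year 2: C₁ / (r − g) = 36,600.00 / (0.111 − 0.044) = 546,268.6567
Discount to today: PV = 546,268.6567 / (1 + 0.111)^2 = 546,268.6567 / 1.234321 = 442,566.12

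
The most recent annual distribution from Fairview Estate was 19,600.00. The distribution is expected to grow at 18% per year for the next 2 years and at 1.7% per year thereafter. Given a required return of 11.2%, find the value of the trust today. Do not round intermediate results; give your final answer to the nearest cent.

D_1 = 23128.00000
D_2 = 27291.04000
Terminal value at year 2: TV = D_2×(1+g_2)/(r−g_2) = 27754.98768/0.095 = 292157.76505
P_0 = D_1/(1+r)^1 + D_2/(1+r)^2 + TV/(1+r)^2
    = 20798.56115 + 22070.41561 + 236269.60711 = 279138.58387

279138.58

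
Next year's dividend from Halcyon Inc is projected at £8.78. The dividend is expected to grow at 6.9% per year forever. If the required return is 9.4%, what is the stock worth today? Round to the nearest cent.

Growing perpetuity: P = D₁ / (r − g) = £8.7800 / (0.094 − 0.069) = £351.20

£351.20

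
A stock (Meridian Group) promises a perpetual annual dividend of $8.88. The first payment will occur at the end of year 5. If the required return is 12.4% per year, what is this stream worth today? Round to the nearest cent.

$44.87

Value at end of year 4: C / r = $8.88 / 0.124 = $71.6129
Discount to today: PV = $71.6129 / (1 + 0.124)^4 = $71.6129 / 1.596119 = $44.87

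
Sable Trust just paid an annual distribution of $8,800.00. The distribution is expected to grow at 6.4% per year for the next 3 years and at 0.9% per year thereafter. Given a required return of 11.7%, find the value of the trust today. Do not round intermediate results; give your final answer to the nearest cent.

D_1 = 9363.20000
D_2 = 9962.44480
D_3 = 10600.04127
Terminal value at year 3: TV = D_3×(1+g_2)/(r−g_2) = 10695.44164/0.108 = 99031.86702
P_0 = D_1/(1+r)^1 + D_2/(1+r)^2 + D_3/(1+r)^3 + TV/(1+r)^3
    = 8382.45300 + 7984.71799 + 7605.85491 + 71058.40377 = 95031.42967

$95031.43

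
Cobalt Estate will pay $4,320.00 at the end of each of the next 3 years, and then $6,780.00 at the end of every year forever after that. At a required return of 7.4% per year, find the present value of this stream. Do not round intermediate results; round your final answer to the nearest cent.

$85212.70

PV of 3-year annuity: $4,320.00 × [1 − (1+0.074)^−3] / 0.074 = 11254.70003
Perpetuity value at year 3: $6,780.00 / 0.074 = 91621.62162
PV of perpetuity: 91621.62162 / (1+0.074)^3 = 73957.99519
Total PV = 11254.70003 + 73957.99519 = 85212.69522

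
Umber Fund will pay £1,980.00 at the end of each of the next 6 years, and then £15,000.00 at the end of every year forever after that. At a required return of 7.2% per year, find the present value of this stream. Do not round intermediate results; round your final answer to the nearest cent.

£146654.32

PV of 6-year annuity: £1,980.00 × [1 − (1+0.072)^−6] / 0.072 = 9379.75849
Perpetuity value at year 6: £15,000.00 / 0.072 = 208333.33333
PV of perpetuity: 208333.33333 / (1+0.072)^6 = 137274.55688
Total PV = 9379.75849 + 137274.55688 = 146654.31537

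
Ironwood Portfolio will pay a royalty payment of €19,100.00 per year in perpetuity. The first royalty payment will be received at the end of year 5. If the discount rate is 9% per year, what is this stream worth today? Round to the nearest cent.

€150343.57

Value at end of year 4: C / r = €19,100.00 / 0.09 = €212,222.2222
Discount to today: PV = €212,222.2222 / (1 + 0.09)^4 = €212,222.2222 / 1.411582 = €150,343.57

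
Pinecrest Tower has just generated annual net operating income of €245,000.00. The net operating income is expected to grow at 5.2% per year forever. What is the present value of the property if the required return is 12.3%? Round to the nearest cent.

€3630140.85

D₁ = D₀ × (1 + g) = €245,000.00 × 1.052 = €257,740.0000
Growing perpetuity: P = D₁ / (r − g) = €257,740.0000 / (0.123 − 0.052) = €3,630,140.85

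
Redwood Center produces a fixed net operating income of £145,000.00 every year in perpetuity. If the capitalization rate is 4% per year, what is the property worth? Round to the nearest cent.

£3625000.00

Level perpetuity: PV = C / r = £145,000.00 / 0.04 = £3,625,000.00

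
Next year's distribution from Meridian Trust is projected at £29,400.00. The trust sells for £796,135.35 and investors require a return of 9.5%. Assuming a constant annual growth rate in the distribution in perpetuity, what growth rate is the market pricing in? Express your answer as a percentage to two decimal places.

P = D₁/(r−g) ⇒ g = r − D₁/P = 0.095 − £29,400.00/£796,135.35 = 0.058072

5.81%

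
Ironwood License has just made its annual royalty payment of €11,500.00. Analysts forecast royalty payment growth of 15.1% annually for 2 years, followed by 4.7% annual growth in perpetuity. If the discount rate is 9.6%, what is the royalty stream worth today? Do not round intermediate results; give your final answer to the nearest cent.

€295765.68

D_1 = 13236.50000
D_2 = 15235.21150
Terminal value at year 2: TV = D_2×(1+g_2)/(r−g_2) = 15951.26644/0.049 = 325536.04981
P_0 = D_1/(1+r)^1 + D_2/(1+r)^2 + TV/(1+r)^2
    = 12077.09854 + 12683.15732 + 271005.42268 = 295765.67853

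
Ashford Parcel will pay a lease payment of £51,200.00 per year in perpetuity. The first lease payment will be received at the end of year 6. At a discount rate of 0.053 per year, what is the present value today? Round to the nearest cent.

£746194.83

Value at end of year 5: C / r = £51,200.00 / 0.053 = £966,037.7358
Discount to today: PV = £966,037.7358 / (1 + 0.053)^5 = £966,037.7358 / 1.294619 = £746,194.83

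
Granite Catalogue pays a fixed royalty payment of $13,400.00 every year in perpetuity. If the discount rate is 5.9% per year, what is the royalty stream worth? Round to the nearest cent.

Level perpetuity: PV = C / r = $13,400.00 / 0.059 = $227,118.64

$227118.64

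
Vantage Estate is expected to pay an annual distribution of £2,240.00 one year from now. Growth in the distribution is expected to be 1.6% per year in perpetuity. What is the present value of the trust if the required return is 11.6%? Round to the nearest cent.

£22400.00

Growing perpetuity: P = D₁ / (r − g) = £2,240.0000 / (0.116 − 0.016) = £22,400.00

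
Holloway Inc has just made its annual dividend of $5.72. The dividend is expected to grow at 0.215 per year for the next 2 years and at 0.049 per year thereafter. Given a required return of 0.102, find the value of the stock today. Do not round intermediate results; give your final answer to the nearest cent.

D_1 = 6.94980
D_2 = 8.44401
Terminal value at year 2: TV = D_2×(1+g_2)/(r−g_2) = 8.85776/0.053 = 167.12761
P_0 = D_1/(1+r)^1 + D_2/(1+r)^2 + TV/(1+r)^2
    = 6.30653 + 6.95321 + 137.62110 = 150.88084

$150.88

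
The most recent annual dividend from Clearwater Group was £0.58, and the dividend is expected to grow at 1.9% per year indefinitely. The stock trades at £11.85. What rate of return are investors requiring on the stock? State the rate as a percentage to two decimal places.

D₁ = £0.58 × 1.019 = £0.5910
P = D₁/(r − g) ⇒ r = D₁/P + g = £0.5910/£11.85 + 0.019 = 0.049875 + 0.019 = 0.068875

6.89%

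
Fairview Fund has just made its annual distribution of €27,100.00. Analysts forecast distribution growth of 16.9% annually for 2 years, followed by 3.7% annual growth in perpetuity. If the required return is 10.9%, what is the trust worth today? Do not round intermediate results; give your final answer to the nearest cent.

€492369.95

D_1 = 31679.90000
D_2 = 37033.80310
Terminal value at year 2: TV = D_2×(1+g_2)/(r−g_2) = 38404.05381/0.072 = 533389.63632
P_0 = D_1/(1+r)^1 + D_2/(1+r)^2 + TV/(1+r)^2
    = 28566.18575 + 30111.69625 + 433692.06965 = 492369.95166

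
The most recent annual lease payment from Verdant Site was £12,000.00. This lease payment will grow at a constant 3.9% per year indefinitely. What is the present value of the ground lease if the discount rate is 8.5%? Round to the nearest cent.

D₁ = D₀ × (1 + g) = £12,000.00 × 1.039 = £12,468.0000
Growing perpetuity: P = D₁ / (r − g) = £12,468.0000 / (0.085 − 0.039) = £271,043.48

£271043.48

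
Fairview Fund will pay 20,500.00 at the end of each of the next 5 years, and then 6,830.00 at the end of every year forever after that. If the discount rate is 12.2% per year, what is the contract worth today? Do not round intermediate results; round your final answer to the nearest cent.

PV of 5-year annuity: 20,500.00 × [1 − (1+0.122)^−5] / 0.122 = 73533.23572
Perpetuity value at year 5: 6,830.00 / 0.122 = 55983.60656
PV of perpetuity: 55983.60656 / (1+0.122)^5 = 31484.48461
Total PV = 73533.23572 + 31484.48461 = 105017.72033

105017.72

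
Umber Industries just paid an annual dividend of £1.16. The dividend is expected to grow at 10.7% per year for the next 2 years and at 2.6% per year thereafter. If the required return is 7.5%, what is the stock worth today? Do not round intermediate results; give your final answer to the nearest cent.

D_1 = 1.28412
D_2 = 1.42152
Terminal value at year 2: TV = D_2×(1+g_2)/(r−g_2) = 1.45848/0.049 = 29.76491
P_0 = D_1/(1+r)^1 + D_2/(1+r)^2 + TV/(1+r)^2
    = 1.19453 + 1.23009 + 25.75654 = 28.18116

£28.18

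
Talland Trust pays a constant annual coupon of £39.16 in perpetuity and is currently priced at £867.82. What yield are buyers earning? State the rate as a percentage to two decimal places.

4.51%

P = C/r ⇒ r = C/P = £39.16/£867.82 = 0.045125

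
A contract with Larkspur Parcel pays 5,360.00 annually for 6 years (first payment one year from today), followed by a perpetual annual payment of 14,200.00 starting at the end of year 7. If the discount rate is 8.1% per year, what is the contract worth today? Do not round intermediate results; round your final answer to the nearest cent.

PV of 6-year annuity: 5,360.00 × [1 − (1+0.081)^−6] / 0.081 = 24703.64430
Perpetuity value at year 6: 14,200.00 / 0.081 = 175308.64198
PV of perpetuity: 175308.64198 / (1+0.081)^6 = 109862.42014
Total PV = 24703.64430 + 109862.42014 = 134566.06444

134566.06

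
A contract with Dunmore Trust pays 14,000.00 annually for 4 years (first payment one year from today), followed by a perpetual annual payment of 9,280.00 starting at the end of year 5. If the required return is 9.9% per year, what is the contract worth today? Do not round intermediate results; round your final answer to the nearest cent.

108731.58

PV of 4-year annuity: 14,000.00 × [1 − (1+0.099)^−4] / 0.099 = 44474.35213
Perpetuity value at year 4: 9,280.00 / 0.099 = 93737.37374
PV of perpetuity: 93737.37374 / (1+0.099)^4 = 64257.23176
Total PV = 44474.35213 + 64257.23176 = 108731.58388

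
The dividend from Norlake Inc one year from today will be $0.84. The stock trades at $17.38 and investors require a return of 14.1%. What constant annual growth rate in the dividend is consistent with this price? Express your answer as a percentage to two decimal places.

P = D₁/(r−g) ⇒ g = r − D₁/P = 0.141 − $0.84/$17.38 = 0.092669

9.27%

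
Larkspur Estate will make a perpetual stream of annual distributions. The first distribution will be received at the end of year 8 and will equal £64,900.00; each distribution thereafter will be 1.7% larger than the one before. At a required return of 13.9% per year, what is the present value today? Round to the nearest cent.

£213903.95

Value at end of year 7: C₁ / (r − g) = £64,900.00 / (0.139 − 0.017) = £531,967.2131
Discount to today: PV = £531,967.2131 / (1 + 0.139)^7 = £531,967.2131 / 2.486944 = £213,903.95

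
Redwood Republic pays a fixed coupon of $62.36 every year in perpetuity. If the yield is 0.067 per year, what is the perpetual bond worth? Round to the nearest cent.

Level perpetuity: PV = C / r = $62.36 / 0.067 = $930.75

$930.75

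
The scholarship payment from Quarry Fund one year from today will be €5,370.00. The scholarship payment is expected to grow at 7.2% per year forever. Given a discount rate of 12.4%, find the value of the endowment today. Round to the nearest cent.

Growing perpetuity: P = D₁ / (r − g) = €5,370.0000 / (0.124 − 0.072) = €103,269.23

€103269.23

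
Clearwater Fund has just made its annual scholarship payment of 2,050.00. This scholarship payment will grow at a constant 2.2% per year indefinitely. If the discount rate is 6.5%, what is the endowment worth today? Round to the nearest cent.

48723.26

D₁ = D₀ × (1 + g) = 2,050.00 × 1.022 = 2,095.1000
Growing perpetuity: P = D₁ / (r − g) = 2,095.1000 / (0.065 − 0.022) = 48,723.26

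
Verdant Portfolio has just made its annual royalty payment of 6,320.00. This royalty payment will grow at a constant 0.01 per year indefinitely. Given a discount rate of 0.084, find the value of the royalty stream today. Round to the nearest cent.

86259.46

D₁ = D₀ × (1 + g) = 6,320.00 × 1.01 = 6,383.2000
Growing perpetuity: P = D₁ / (r − g) = 6,383.2000 / (0.084 − 0.01) = 86,259.46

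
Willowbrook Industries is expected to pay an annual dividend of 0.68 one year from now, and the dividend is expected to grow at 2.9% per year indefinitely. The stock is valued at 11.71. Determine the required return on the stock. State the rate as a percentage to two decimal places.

P = D₁/(r − g) ⇒ r = D₁/P + g = 0.6800/11.71 + 0.029 = 0.058070 + 0.029 = 0.087070

8.71%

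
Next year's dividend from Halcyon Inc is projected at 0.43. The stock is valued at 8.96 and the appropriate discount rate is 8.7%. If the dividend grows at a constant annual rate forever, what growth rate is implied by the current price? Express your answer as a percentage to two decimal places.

P = D₁/(r−g) ⇒ g = r − D₁/P = 0.087 − 0.43/8.96 = 0.039009

3.90%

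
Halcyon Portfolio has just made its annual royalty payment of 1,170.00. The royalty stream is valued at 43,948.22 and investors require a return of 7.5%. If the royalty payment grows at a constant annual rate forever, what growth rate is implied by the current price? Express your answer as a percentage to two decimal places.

P = D₀(1+g)/(r−g) ⇒ P(r−g) = D₀(1+g) ⇒ g(P+D₀) = P·r − D₀
g = (P·r − D₀)/(P + D₀) = (43,948.22×0.075 − 1,170.00) / (43,948.22 + 1,170.00) = 0.047123

4.71%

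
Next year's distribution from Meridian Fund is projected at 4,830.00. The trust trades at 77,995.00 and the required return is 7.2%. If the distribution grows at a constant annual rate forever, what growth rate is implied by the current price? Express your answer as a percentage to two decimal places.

1.01%

P = D₁/(r−g) ⇒ g = r − D₁/P = 0.072 − 4,830.00/77,995.00 = 0.010073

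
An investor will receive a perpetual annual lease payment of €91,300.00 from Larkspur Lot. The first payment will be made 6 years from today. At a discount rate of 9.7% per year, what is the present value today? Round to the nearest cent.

Value at end of year 5: C / r = €91,300.00 / 0.097 = €941,237.1134
Discount to today: PV = €941,237.1134 / (1 + 0.097)^5 = €941,237.1134 / 1.588668 = €592,469.37

€592469.37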